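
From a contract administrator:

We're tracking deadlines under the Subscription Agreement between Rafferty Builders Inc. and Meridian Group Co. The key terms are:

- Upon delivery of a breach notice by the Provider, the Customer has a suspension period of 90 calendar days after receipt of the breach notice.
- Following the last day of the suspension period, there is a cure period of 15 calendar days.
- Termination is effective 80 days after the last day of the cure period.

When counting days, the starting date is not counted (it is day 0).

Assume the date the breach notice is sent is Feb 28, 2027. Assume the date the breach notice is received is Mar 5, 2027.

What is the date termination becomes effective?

Sep 6, 2027

The last day of the suspension period: 90 calendar days after Mar 5, 2027 is Jun 3, 2027.
The last day of the cure period: Jun 3, 2027 + 15 days = Jun 18, 2027.
The date termination becomes effective: 80 calendar days after Jun 18, 2027 is Sep 6, 2027.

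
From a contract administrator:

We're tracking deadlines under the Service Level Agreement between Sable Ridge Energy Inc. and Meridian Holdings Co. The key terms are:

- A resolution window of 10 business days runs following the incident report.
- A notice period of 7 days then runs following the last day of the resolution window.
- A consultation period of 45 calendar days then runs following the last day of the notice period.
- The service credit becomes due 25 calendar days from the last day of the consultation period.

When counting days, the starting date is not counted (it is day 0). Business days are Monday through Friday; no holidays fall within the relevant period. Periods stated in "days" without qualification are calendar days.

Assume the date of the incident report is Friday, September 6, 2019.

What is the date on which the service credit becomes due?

From Friday, September 6, 2019, 10 business days (Sep 9, Sep 10, Sep 11, Sep 12, Sep 13, Sep 16, Sep 17, Sep 18, Sep 19, Sep 20, skipping weekends) brings us to Friday, September 20, 2019, which is the last day of the resolution window.
The last day of the notice period: 7 calendar days after September 20, 2019 is September 27, 2019.
The last day of the consultation period: 45 calendar days after September 27, 2019 is November 11, 2019.
The date on which the service credit becomes due: November 11, 2019 + 25 days = December 6, 2019.

December 6, 2019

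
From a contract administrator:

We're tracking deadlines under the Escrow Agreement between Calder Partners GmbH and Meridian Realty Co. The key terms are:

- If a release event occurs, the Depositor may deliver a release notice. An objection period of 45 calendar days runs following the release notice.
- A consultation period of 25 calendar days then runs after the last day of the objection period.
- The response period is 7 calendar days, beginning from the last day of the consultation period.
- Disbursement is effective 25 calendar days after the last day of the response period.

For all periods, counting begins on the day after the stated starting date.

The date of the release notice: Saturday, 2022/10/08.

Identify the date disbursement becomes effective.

2023/01/18

The last day of the objection period: 45 calendar days after 2022/10/08 is 2022/11/22.
The last day of the consultation period: 2022/11/22 + 25 days = 2022/12/17.
The last day of the response period: 2022/12/17 + 7 days = 2022/12/24.
The date disbursement becomes effective: 25 calendar days after 2022/12/24 is 2023/01/18.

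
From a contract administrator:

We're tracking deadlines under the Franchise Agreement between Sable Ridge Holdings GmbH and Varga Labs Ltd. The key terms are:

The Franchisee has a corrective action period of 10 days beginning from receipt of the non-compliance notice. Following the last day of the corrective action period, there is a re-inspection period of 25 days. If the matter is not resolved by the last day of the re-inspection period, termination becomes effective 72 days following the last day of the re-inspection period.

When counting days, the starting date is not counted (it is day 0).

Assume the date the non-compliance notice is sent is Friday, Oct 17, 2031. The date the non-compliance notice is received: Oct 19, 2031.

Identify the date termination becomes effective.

Feb 3, 2032

Adding 10 calendar days to Oct 19, 2031 gives Oct 29, 2031, which is the last day of the corrective action period.
The last day of the re-inspection period: 25 calendar days after Oct 29, 2031 is Nov 23, 2031.
The date termination becomes effective: 72 calendar days after Nov 23, 2031 is Feb 3, 2032.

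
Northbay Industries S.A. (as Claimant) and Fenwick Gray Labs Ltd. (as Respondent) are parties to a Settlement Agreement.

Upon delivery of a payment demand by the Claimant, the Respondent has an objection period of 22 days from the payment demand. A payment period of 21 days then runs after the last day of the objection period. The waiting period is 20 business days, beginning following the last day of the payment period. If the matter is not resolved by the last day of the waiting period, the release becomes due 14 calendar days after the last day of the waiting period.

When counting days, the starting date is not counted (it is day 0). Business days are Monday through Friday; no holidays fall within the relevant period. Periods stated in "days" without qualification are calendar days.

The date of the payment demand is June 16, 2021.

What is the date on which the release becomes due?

September 9, 2021

Adding 22 calendar days to June 16, 2021 gives July 8, 2021, which is the last day of the objection period.
The last day of the payment period: July 8, 2021 + 21 days = July 29, 2021.
The last day of the waiting period: 20 business days after Thursday, July 29, 2021, skipping weekends — Jul 30, Aug 2, Aug 3, Aug 4, …, Aug 24, Aug 25, Aug 26 — lands on Thursday, August 26, 2021.
The date on which the release becomes due: August 26, 2021 + 14 days = September 9, 2021.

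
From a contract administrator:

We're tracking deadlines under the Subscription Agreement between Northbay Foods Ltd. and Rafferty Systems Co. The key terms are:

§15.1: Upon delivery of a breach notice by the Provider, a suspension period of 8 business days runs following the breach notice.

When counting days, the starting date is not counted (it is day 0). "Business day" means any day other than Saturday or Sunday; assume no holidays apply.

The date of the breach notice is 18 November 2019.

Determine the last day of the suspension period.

28 November 2019

From Monday, 18 November 2019, 8 business days (Nov 19, Nov 20, Nov 21, Nov 22, Nov 25, Nov 26, Nov 27, Nov 28, skipping weekends) brings us to Thursday, 28 November 2019, which is the last day of the suspension period.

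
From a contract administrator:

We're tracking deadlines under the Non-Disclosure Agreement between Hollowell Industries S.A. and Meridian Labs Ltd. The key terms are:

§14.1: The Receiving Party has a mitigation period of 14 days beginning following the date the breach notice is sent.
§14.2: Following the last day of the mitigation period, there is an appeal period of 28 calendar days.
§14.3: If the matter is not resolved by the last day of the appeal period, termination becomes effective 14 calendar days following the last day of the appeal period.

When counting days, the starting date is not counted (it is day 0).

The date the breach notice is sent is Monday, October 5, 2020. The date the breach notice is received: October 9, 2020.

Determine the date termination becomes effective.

The last day of the mitigation period: October 5, 2020 + 14 days = October 19, 2020.
Adding 28 calendar days to October 19, 2020 gives November 16, 2020, which is the last day of the appeal period.
The date termination becomes effective: November 16, 2020 + 14 days = November 30, 2020.

November 30, 2020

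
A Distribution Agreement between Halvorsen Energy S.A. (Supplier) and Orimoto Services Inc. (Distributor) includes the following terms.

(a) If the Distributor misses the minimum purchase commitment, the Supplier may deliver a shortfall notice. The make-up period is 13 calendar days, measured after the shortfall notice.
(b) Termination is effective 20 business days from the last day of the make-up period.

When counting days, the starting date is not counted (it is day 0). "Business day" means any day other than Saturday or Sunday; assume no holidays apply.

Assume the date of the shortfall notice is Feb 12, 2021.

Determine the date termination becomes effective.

Mar 25, 2021

The last day of the make-up period: Feb 12, 2021 + 13 days = Feb 25, 2021.
From Thursday, Feb 25, 2021, 20 business days (Feb 26, Mar 1, Mar 2, Mar 3, …, Mar 23, Mar 24, Mar 25, skipping weekends) brings us to Thursday, Mar 25, 2021, which is the date termination becomes effective.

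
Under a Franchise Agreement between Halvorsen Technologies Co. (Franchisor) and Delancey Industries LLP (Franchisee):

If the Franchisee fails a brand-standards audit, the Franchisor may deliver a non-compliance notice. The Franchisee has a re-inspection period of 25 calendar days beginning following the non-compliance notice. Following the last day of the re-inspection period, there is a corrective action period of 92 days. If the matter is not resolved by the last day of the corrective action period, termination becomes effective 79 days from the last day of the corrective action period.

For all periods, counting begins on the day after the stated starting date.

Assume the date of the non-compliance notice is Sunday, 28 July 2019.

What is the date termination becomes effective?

The last day of the re-inspection period: 25 calendar days after 28 July 2019 is 22 August 2019.
Adding 92 calendar days to 22 August 2019 gives 22 November 2019, which is the last day of the corrective action period.
Adding 79 calendar days to 22 November 2019 gives 9 February 2020, which is the date termination becomes effective.

9 February 2020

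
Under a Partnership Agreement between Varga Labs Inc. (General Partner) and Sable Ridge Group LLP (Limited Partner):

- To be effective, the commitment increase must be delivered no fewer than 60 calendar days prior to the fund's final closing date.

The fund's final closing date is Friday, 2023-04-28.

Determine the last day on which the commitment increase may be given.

2023-02-27

Counting back 60 calendar days from 2023-04-28 gives 2023-02-27.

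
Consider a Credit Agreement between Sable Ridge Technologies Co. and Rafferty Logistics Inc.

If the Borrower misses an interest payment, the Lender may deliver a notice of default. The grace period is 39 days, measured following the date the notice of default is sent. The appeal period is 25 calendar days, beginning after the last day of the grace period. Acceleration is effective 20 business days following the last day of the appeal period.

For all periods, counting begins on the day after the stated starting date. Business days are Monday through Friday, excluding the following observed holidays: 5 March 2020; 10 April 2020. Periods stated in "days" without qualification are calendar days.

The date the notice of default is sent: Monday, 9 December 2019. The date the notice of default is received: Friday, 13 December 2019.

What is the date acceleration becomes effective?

Adding 39 calendar days to 9 December 2019 gives 17 January 2020, which is the last day of the grace period.
The last day of the appeal period: 17 January 2020 + 25 days = 11 February 2020.
The date acceleration becomes effective: 20 business days after Tuesday, 11 February 2020, skipping weekends and the listed holiday on Mar 5 — Feb 12, Feb 13, Feb 14, Feb 17, …, Mar 9, Mar 10, Mar 11 — lands on Wednesday, 11 March 2020.

11 March 2020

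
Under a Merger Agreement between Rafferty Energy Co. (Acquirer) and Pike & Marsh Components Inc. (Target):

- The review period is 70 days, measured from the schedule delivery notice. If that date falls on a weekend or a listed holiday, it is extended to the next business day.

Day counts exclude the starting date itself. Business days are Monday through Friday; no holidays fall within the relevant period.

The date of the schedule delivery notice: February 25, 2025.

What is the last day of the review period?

Adding 70 calendar days to February 25, 2025 gives May 6, 2025, which is the last day of the review period. May 6, 2025 is a Tuesday, so no roll-forward applies.

May 6, 2025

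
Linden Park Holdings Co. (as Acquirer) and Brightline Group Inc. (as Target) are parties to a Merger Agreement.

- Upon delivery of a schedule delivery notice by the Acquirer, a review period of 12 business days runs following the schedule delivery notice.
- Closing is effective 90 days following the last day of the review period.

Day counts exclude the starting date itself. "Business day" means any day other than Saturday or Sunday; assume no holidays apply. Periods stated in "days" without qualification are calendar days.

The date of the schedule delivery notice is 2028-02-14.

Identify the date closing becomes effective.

2028-05-30

The last day of the review period: counting 12 business days from Monday, 2028-02-14 (Feb 15, Feb 16, Feb 17, Feb 18, …, Feb 28, Feb 29, Mar 1, skipping weekends) reaches Wednesday, 2028-03-01.
The date closing becomes effective: 2028-03-01 + 90 days = 2028-05-30.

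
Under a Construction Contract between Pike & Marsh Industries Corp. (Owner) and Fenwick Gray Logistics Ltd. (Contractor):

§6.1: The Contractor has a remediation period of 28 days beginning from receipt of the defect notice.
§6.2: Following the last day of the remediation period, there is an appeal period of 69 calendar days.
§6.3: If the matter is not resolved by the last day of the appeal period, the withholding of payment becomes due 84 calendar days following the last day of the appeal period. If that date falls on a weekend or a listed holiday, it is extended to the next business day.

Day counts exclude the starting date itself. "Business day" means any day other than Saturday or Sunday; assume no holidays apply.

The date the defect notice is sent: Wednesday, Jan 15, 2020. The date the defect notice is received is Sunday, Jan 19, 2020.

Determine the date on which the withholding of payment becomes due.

Jul 20, 2020

Adding 28 calendar days to Jan 19, 2020 gives Feb 16, 2020, which is the last day of the remediation period.
The last day of the appeal period: 69 calendar days after Feb 16, 2020 is Apr 25, 2020.
The date on which the withholding of payment becomes due: Apr 25, 2020 + 84 days = Jul 18, 2020. That falls on a Saturday, so it rolls to the next business day, Monday, Jul 20, 2020.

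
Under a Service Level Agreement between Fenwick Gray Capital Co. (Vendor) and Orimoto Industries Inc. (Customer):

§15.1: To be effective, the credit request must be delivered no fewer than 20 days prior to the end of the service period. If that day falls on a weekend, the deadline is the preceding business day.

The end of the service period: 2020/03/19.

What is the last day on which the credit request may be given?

2020/03/19 minus 20 days is 2020/02/28. That is a Friday, so no adjustment is needed.

2020/02/28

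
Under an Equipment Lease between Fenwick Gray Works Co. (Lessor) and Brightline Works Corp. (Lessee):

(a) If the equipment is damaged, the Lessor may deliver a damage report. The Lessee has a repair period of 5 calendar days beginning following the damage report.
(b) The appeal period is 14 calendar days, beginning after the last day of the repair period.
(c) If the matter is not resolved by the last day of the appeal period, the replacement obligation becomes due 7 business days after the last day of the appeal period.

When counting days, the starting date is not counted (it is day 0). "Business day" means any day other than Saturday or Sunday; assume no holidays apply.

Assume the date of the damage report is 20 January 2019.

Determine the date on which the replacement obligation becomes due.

19 February 2019

Adding 5 calendar days to 20 January 2019 gives 25 January 2019, which is the last day of the repair period.
The last day of the appeal period: 25 January 2019 + 14 days = 8 February 2019.
The date on which the replacement obligation becomes due: 7 business days after Friday, 8 February 2019, skipping weekends — Feb 11, Feb 12, Feb 13, Feb 14, Feb 15, Feb 18, Feb 19 — lands on Tuesday, 19 February 2019.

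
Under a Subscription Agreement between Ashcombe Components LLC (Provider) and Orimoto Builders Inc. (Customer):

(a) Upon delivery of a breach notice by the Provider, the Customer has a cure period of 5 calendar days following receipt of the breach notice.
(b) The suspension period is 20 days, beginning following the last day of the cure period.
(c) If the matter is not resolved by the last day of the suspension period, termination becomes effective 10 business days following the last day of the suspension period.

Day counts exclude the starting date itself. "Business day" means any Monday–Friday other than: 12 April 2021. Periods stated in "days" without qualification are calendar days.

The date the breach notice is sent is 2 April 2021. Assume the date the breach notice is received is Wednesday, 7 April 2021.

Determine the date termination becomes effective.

Adding 5 calendar days to 7 April 2021 gives 12 April 2021, which is the last day of the cure period.
The last day of the suspension period: 12 April 2021 + 20 days = 2 May 2021.
The date termination becomes effective: counting 10 business days from Sunday, 2 May 2021 (May 3, May 4, May 5, May 6, May 7, May 10, May 11, May 12, May 13, May 14, skipping weekends) reaches Friday, 14 May 2021.

14 May 2021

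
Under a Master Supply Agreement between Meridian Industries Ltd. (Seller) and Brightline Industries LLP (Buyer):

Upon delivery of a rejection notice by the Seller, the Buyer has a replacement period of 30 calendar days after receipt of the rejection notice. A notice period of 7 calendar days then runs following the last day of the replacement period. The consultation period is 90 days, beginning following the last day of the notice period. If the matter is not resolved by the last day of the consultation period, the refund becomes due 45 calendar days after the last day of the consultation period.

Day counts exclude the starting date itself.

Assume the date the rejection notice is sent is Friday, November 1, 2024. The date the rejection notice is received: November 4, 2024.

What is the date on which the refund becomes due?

The last day of the replacement period: November 4, 2024 + 30 days = December 4, 2024.
The last day of the notice period: 7 calendar days after December 4, 2024 is December 11, 2024.
The last day of the consultation period: 90 calendar days after December 11, 2024 is March 11, 2025.
The date on which the refund becomes due: March 11, 2025 + 45 days = April 25, 2025.

April 25, 2025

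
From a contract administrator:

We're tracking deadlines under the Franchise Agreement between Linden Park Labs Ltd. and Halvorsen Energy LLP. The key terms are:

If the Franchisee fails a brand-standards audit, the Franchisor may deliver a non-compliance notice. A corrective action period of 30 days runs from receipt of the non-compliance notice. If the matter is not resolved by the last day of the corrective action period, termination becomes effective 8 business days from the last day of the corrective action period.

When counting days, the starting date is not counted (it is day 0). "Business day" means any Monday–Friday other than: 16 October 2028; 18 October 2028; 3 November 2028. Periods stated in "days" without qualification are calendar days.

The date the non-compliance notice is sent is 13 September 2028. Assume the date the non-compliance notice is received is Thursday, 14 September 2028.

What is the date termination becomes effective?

27 October 2028

The last day of the corrective action period: 14 September 2028 + 30 days = 14 October 2028.
From Saturday, 14 October 2028, 8 business days (Oct 17, Oct 19, Oct 20, Oct 23, Oct 24, Oct 25, Oct 26, Oct 27, skipping weekends and the listed holidays on Oct 16, Oct 18) brings us to Friday, 27 October 2028, which is the date termination becomes effective.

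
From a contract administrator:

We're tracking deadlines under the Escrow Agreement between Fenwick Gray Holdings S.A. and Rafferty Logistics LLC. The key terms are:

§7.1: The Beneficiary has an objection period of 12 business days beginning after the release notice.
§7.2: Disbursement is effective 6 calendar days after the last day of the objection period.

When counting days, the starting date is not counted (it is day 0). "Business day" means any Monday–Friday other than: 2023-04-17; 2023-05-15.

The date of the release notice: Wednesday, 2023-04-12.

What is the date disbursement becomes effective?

The last day of the objection period: counting 12 business days from Wednesday, 2023-04-12 (Apr 13, Apr 14, Apr 18, Apr 19, …, Apr 27, Apr 28, May 1, skipping weekends and the listed holiday on Apr 17) reaches Monday, 2023-05-01.
Adding 6 calendar days to 2023-05-01 gives 2023-05-07, which is the date disbursement becomes effective.

2023-05-07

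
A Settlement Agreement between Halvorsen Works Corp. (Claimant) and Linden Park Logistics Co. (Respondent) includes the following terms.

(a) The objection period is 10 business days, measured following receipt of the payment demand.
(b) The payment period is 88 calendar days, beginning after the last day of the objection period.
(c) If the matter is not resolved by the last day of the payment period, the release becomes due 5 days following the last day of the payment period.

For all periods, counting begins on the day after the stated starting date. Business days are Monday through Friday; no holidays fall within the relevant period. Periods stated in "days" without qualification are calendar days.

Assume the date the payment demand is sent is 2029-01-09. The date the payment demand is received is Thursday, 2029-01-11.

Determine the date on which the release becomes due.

2029-04-28

The last day of the objection period: counting 10 business days from Thursday, 2029-01-11 (Jan 12, Jan 15, Jan 16, Jan 17, Jan 18, Jan 19, Jan 22, Jan 23, Jan 24, Jan 25, skipping weekends) reaches Thursday, 2029-01-25.
The last day of the payment period: 88 calendar days after 2029-01-25 is 2029-04-23.
The date on which the release becomes due: 5 calendar days after 2029-04-23 is 2029-04-28.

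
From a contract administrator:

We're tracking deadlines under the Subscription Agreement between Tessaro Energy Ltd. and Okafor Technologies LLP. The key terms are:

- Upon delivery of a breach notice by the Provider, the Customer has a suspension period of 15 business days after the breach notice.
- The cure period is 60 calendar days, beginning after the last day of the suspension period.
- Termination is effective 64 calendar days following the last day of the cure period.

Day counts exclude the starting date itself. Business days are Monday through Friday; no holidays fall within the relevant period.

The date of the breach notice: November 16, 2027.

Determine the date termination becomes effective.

April 9, 2028

The last day of the suspension period: counting 15 business days from Tuesday, November 16, 2027 (Nov 17, Nov 18, Nov 19, Nov 22, …, Dec 3, Dec 6, Dec 7, skipping weekends) reaches Tuesday, December 7, 2027.
The last day of the cure period: 60 calendar days after December 7, 2027 is February 5, 2028.
The date termination becomes effective: 64 calendar days after February 5, 2028 is April 9, 2028.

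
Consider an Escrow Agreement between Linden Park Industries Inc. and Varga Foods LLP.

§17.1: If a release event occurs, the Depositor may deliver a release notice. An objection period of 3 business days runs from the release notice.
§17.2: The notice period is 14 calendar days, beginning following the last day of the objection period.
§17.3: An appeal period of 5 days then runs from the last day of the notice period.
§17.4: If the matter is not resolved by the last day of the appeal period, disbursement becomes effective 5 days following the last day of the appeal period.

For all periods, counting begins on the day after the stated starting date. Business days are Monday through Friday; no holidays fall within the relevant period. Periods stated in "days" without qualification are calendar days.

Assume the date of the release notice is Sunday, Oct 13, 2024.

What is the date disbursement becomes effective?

Nov 9, 2024

From Sunday, Oct 13, 2024, 3 business days (Oct 14, Oct 15, Oct 16, skipping weekends) brings us to Wednesday, Oct 16, 2024, which is the last day of the objection period.
The last day of the notice period: Oct 16, 2024 + 14 days = Oct 30, 2024.
The last day of the appeal period: Oct 30, 2024 + 5 days = Nov 4, 2024.
Adding 5 calendar days to Nov 4, 2024 gives Nov 9, 2024, which is the date disbursement becomes effective.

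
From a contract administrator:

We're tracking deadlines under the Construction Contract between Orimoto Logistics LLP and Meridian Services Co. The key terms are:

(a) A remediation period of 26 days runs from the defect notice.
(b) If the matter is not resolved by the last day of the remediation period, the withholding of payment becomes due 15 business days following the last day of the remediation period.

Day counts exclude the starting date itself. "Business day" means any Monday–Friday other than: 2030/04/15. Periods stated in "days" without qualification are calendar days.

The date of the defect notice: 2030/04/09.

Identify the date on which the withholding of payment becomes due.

2030/05/24

The last day of the remediation period: 2030/04/09 + 26 days = 2030/05/05.
The date on which the withholding of payment becomes due: 15 business days after Sunday, 2030/05/05, skipping weekends — May 6, May 7, May 8, May 9, …, May 22, May 23, May 24 — lands on Friday, 2030/05/24.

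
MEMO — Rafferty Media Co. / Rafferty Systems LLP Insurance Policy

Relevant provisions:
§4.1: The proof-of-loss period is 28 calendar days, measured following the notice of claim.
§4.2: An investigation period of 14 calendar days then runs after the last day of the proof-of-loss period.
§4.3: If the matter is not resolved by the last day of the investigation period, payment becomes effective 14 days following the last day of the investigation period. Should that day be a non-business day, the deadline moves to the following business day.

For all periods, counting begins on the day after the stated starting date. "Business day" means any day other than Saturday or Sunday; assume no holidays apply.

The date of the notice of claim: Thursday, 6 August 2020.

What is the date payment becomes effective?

1 October 2020

The last day of the proof-of-loss period: 28 calendar days after 6 August 2020 is 3 September 2020.
The last day of the investigation period: 3 September 2020 + 14 days = 17 September 2020.
Adding 14 calendar days to 17 September 2020 gives 1 October 2020, which is the date payment becomes effective. 1 October 2020 is a Thursday, so no roll-forward applies.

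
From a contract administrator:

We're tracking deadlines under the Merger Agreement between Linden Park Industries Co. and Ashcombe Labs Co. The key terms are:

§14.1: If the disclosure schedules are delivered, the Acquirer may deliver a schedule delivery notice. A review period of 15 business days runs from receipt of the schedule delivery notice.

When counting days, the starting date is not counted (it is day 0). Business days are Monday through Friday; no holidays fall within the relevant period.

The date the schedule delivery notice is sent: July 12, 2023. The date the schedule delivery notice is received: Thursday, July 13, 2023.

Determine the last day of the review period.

The last day of the review period: counting 15 business days from Thursday, July 13, 2023 (Jul 14, Jul 17, Jul 18, Jul 19, …, Aug 1, Aug 2, Aug 3, skipping weekends) reaches Thursday, August 3, 2023.

August 3, 2023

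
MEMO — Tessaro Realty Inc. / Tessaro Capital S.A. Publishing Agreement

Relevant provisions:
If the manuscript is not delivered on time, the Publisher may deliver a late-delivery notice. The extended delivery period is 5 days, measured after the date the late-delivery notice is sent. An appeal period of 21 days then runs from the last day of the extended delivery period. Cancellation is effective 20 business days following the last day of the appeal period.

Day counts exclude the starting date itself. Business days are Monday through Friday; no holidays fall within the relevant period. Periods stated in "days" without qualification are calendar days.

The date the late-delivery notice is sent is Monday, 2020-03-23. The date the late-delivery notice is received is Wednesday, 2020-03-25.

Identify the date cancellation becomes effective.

The last day of the extended delivery period: 5 calendar days after 2020-03-23 is 2020-03-28.
The last day of the appeal period: 2020-03-28 + 21 days = 2020-04-18.
The date cancellation becomes effective: 20 business days after Saturday, 2020-04-18, skipping weekends — Apr 20, Apr 21, Apr 22, Apr 23, …, May 13, May 14, May 15 — lands on Friday, 2020-05-15.

2020-05-15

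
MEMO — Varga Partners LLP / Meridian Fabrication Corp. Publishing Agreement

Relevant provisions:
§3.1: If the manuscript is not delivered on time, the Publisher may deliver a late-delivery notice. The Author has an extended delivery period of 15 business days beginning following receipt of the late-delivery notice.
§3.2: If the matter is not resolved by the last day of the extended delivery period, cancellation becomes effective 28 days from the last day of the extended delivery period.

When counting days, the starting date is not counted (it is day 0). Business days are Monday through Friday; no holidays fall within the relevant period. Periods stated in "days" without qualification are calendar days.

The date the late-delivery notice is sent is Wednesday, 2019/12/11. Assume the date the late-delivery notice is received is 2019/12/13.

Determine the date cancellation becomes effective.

The last day of the extended delivery period: 15 business days after Friday, 2019/12/13, skipping weekends — Dec 16, Dec 17, Dec 18, Dec 19, …, Jan 1, Jan 2, Jan 3 — lands on Friday, 2020/01/03.
The date cancellation becomes effective: 28 calendar days after 2020/01/03 is 2020/01/31.

2020/01/31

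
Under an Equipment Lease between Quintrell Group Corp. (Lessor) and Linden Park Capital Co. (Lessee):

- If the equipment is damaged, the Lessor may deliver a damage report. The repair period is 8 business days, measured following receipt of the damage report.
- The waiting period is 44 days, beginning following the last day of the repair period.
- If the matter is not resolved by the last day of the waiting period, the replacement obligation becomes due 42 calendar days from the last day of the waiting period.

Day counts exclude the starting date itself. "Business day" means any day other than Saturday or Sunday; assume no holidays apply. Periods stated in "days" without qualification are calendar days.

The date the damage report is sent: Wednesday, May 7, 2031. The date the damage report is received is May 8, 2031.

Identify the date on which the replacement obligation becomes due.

The last day of the repair period: 8 business days after Thursday, May 8, 2031, skipping weekends — May 9, May 12, May 13, May 14, May 15, May 16, May 19, May 20 — lands on Tuesday, May 20, 2031.
Adding 44 calendar days to May 20, 2031 gives July 3, 2031, which is the last day of the waiting period.
The date on which the replacement obligation becomes due: July 3, 2031 + 42 days = August 14, 2031.

August 14, 2031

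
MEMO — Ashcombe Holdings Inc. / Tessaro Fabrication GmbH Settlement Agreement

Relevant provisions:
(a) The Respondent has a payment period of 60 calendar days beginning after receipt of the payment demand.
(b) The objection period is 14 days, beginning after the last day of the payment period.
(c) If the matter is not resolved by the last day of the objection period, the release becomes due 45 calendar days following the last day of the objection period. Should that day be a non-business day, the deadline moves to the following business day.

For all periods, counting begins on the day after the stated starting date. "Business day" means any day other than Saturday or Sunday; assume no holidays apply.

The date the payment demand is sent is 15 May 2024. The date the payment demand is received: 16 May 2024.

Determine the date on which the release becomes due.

12 September 2024

The last day of the payment period: 16 May 2024 + 60 days = 15 July 2024.
Adding 14 calendar days to 15 July 2024 gives 29 July 2024, which is the last day of the objection period.
Adding 45 calendar days to 29 July 2024 gives 12 September 2024, which is the date on which the release becomes due. 12 September 2024 is a Thursday, so no roll-forward applies.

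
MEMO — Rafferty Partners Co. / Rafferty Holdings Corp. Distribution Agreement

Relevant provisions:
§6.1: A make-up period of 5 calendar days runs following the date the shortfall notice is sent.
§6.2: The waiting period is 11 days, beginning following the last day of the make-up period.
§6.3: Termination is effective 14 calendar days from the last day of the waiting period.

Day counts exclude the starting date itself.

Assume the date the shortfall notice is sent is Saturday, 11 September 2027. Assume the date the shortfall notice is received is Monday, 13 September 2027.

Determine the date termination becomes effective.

11 October 2027

The last day of the make-up period: 5 calendar days after 11 September 2027 is 16 September 2027.
The last day of the waiting period: 11 calendar days after 16 September 2027 is 27 September 2027.
The date termination becomes effective: 14 calendar days after 27 September 2027 is 11 October 2027.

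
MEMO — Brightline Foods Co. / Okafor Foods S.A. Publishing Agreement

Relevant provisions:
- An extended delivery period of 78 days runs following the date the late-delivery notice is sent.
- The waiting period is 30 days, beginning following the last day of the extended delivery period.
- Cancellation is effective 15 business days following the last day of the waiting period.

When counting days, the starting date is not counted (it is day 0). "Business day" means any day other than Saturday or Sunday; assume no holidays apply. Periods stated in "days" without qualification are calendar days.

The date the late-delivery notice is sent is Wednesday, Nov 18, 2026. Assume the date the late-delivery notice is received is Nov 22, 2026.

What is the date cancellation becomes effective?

The last day of the extended delivery period: Nov 18, 2026 + 78 days = Feb 4, 2027.
Adding 30 calendar days to Feb 4, 2027 gives Mar 6, 2027, which is the last day of the waiting period.
The date cancellation becomes effective: counting 15 business days from Saturday, Mar 6, 2027 (Mar 8, Mar 9, Mar 10, Mar 11, …, Mar 24, Mar 25, Mar 26, skipping weekends) reaches Friday, Mar 26, 2027.

Mar 26, 2027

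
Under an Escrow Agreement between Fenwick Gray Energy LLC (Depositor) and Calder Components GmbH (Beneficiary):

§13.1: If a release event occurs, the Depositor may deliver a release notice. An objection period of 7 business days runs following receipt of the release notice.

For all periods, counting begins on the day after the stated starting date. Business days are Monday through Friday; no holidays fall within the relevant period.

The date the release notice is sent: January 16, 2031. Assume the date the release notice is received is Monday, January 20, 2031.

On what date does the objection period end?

January 29, 2031

The last day of the objection period: counting 7 business days from Monday, January 20, 2031 (Jan 21, Jan 22, Jan 23, Jan 24, Jan 27, Jan 28, Jan 29, skipping weekends) reaches Wednesday, January 29, 2031.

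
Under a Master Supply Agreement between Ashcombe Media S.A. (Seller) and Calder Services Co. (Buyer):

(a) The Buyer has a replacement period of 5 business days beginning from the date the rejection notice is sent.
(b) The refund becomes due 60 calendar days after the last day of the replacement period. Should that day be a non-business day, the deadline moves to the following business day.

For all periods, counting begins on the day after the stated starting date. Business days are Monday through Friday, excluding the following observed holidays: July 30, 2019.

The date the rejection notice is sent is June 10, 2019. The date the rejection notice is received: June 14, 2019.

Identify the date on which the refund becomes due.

August 16, 2019

From Monday, June 10, 2019, 5 business days (Jun 11, Jun 12, Jun 13, Jun 14, Jun 17, skipping weekends) brings us to Monday, June 17, 2019, which is the last day of the replacement period.
The date on which the refund becomes due: June 17, 2019 + 60 days = August 16, 2019. August 16, 2019 is a Friday and is not a listed holiday, so no roll-forward applies.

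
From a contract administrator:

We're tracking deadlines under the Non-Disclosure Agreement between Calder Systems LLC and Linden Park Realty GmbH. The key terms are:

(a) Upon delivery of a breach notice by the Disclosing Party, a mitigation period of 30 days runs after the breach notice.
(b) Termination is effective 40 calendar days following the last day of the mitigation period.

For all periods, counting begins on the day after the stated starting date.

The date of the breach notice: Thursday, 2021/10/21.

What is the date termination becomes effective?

2021/12/30

The last day of the mitigation period: 30 calendar days after 2021/10/21 is 2021/11/20.
The date termination becomes effective: 40 calendar days after 2021/11/20 is 2021/12/30.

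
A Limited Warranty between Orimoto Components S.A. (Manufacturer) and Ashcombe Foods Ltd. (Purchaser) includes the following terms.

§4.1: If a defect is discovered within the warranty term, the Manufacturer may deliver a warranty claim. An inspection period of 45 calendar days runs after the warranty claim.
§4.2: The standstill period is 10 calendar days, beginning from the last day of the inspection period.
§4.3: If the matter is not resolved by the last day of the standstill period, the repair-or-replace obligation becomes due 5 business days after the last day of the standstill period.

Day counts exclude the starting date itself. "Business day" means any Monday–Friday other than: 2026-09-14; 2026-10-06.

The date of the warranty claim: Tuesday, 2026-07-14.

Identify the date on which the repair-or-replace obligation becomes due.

The last day of the inspection period: 45 calendar days after 2026-07-14 is 2026-08-28.
Adding 10 calendar days to 2026-08-28 gives 2026-09-07, which is the last day of the standstill period.
From Monday, 2026-09-07, 5 business days (Sep 8, Sep 9, Sep 10, Sep 11, Sep 15, skipping weekends and the listed holiday on Sep 14) brings us to Tuesday, 2026-09-15, which is the date on which the repair-or-replace obligation becomes due.

2026-09-15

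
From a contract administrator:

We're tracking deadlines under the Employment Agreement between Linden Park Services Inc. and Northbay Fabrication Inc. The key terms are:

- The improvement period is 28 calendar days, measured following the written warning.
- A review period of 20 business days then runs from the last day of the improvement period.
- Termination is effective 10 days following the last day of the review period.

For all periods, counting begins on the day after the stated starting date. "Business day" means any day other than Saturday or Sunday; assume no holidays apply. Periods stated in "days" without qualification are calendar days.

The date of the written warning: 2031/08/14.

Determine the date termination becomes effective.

2031/10/19

Adding 28 calendar days to 2031/08/14 gives 2031/09/11, which is the last day of the improvement period.
The last day of the review period: 20 business days after Thursday, 2031/09/11, skipping weekends — Sep 12, Sep 15, Sep 16, Sep 17, …, Oct 7, Oct 8, Oct 9 — lands on Thursday, 2031/10/09.
The date termination becomes effective: 10 calendar days after 2031/10/09 is 2031/10/19.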